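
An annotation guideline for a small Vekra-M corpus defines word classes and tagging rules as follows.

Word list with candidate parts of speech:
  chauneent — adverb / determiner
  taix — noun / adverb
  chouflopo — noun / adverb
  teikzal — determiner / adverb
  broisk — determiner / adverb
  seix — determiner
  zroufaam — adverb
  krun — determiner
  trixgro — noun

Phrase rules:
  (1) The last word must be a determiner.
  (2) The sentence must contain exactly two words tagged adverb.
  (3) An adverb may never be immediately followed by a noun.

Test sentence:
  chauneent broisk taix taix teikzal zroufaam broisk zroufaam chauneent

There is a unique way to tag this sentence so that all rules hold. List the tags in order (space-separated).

Candidates per position — 1:chauneent {adverb,determiner}; 2:broisk {determiner,adverb}; 3:taix {noun,adverb}; 4:taix {noun,adverb}; 5:teikzal {determiner,adverb}; 6:zroufaam {adverb}; 7:broisk {determiner,adverb}; 8:zroufaam {adverb}; 9:chauneent {adverb,determiner}.
Word 1 cannot be adverb — rule 2 would then fail for every completion. It is determiner.
Word 2 cannot be adverb — rule 2 would then fail for every completion. It is determiner.
Word 3 cannot be adverb — rule 2 would then fail for every completion. It is noun.
Word 4 cannot be adverb — rule 2 would then fail for every completion. It is noun.
Word 5 cannot be adverb — rule 2 would then fail for every completion. It is determiner.
Word 7 cannot be adverb — rule 2 would then fail for every completion. It is determiner.
Word 9 cannot be adverb — rule 1 would then fail for every completion. It is determiner.
The only consistent sequence is: determiner determiner noun noun determiner adverb determiner adverb determiner.
Rule-by-rule: rule 1 satisfied; rule 2 satisfied; rule 3 satisfied.

determiner determiner noun noun determiner adverb determiner adverb determiner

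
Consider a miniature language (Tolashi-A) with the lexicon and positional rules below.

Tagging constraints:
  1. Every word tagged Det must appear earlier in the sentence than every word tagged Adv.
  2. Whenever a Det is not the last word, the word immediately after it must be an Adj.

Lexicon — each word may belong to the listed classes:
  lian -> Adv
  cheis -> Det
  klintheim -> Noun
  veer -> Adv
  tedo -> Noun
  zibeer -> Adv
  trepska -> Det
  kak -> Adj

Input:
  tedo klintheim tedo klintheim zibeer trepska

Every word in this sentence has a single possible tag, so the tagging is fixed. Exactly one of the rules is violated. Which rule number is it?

Fixed tagging: Noun Noun Noun Noun Adv Det.
Applying the rules: R1 violated, R2 holds.
Only rule 1 fails.

1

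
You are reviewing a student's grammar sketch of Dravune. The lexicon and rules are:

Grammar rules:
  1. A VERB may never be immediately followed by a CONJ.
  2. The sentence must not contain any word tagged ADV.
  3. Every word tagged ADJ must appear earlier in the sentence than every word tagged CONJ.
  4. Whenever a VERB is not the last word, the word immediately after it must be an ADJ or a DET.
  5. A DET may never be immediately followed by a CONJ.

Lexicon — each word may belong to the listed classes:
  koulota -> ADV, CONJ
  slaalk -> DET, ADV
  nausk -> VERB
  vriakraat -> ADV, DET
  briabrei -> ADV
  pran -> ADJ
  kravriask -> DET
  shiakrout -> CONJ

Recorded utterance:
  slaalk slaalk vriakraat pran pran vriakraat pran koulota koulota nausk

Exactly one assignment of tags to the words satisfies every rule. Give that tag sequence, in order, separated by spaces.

DET DET DET ADJ ADJ DET ADJ CONJ CONJ VERB

Candidates per position — 1:slaalk {DET,ADV}; 2:slaalk {DET,ADV}; 3:vriakraat {ADV,DET}; 4:pran {ADJ}; 5:pran {ADJ}; 6:vriakraat {ADV,DET}; 7:pran {ADJ}; 8:koulota {ADV,CONJ}; 9:koulota {ADV,CONJ}; 10:nausk {VERB}.
Word 1 cannot be ADV — rule 2 would then fail for every completion. It is DET.
Word 2 cannot be ADV — rule 2 would then fail for every completion. It is DET.
Word 3 cannot be ADV — rule 2 would then fail for every completion. It is DET.
Word 6 cannot be ADV — rule 2 would then fail for every completion. It is DET.
Word 8 cannot be ADV — rule 2 would then fail for every completion. It is CONJ.
Word 9 cannot be ADV — rule 2 would then fail for every completion. It is CONJ.
The unique satisfying tagging is: DET DET DET ADJ ADJ DET ADJ CONJ CONJ VERB.
Verifying each rule — rule 1 ok; rule 2 ok; rule 3 ok; rule 4 ok; rule 5 ok.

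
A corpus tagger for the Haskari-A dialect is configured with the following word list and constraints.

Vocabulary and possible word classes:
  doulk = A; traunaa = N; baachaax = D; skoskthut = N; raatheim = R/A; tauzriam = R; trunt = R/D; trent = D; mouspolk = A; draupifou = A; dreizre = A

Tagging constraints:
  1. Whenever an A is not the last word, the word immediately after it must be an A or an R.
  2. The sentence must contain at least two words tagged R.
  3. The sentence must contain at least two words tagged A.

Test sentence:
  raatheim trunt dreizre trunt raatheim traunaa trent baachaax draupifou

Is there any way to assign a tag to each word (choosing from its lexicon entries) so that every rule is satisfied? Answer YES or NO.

Candidates per position — 1:raatheim {R,A}; 2:trunt {R,D}; 3:dreizre {A}; 4:trunt {R,D}; 5:raatheim {R,A}; 6:traunaa {N}; 7:trent {D}; 8:baachaax {D}; 9:draupifou {A}.
One satisfying assignment: R D A R R N D D A.
Verifying each rule — rule 1 satisfied; rule 2 satisfied; rule 3 satisfied.

YES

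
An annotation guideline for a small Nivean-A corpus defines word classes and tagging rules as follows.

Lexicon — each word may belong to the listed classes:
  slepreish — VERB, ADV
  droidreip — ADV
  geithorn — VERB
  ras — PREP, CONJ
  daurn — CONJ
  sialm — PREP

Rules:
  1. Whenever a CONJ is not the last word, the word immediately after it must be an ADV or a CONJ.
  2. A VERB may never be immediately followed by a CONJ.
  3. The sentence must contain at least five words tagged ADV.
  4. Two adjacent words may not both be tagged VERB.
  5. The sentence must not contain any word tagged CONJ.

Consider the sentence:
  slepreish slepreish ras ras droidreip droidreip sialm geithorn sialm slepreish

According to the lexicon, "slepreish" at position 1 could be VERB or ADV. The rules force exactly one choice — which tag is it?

ADV

Candidates per position — 1:slepreish {VERB,ADV}; 2:slepreish {VERB,ADV}; 3:ras {PREP,CONJ}; 4:ras {PREP,CONJ}; 5:droidreip {ADV}; 6:droidreip {ADV}; 7:sialm {PREP}; 8:geithorn {VERB}; 9:sialm {PREP}; 10:slepreish {VERB,ADV}.
If word 1 were VERB, no tagging could satisfy rule 3; so word 1 is ADV.
If word 2 were VERB, no tagging could satisfy rule 3; so word 2 is ADV.
If word 3 were CONJ, no tagging could satisfy rule 5; so word 3 is PREP.
If word 4 were CONJ, no tagging could satisfy rule 5; so word 4 is PREP.
If word 10 were VERB, no tagging could satisfy rule 3; so word 10 is ADV.
So the tagging must be: ADV ADV PREP PREP ADV ADV PREP VERB PREP ADV.
Checking: rule 1 ✓; rule 2 ✓; rule 3 ✓; rule 4 ✓; rule 5 ✓.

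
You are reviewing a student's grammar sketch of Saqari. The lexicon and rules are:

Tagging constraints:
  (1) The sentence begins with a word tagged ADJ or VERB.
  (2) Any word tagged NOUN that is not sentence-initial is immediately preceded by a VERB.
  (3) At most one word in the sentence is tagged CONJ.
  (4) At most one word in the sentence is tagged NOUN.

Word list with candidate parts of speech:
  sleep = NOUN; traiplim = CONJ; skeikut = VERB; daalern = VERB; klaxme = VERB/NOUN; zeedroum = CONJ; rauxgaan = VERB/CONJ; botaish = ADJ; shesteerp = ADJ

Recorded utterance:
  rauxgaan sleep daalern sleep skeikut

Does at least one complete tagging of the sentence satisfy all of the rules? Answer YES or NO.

Candidates per position — 1:rauxgaan {VERB,CONJ}; 2:sleep {NOUN}; 3:daalern {VERB}; 4:sleep {NOUN}; 5:skeikut {VERB}.
Rule 4 cannot be satisfied by any choice of tags from the lexicon.
So there is no consistent tagging.

NO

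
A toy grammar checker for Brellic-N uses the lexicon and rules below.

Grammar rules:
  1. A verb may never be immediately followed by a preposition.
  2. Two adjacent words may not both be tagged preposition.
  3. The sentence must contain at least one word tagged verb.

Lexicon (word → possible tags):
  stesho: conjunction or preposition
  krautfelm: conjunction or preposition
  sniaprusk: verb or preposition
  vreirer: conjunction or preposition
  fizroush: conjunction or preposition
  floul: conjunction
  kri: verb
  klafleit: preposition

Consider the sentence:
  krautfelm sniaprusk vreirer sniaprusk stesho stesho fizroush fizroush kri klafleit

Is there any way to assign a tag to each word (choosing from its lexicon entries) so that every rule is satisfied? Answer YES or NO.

NO

Candidates per position — 1:krautfelm {conjunction,preposition}; 2:sniaprusk {verb,preposition}; 3:vreirer {conjunction,preposition}; 4:sniaprusk {verb,preposition}; 5:stesho {conjunction,preposition}; 6:stesho {conjunction,preposition}; 7:fizroush {conjunction,preposition}; 8:fizroush {conjunction,preposition}; 9:kri {verb}; 10:klafleit {preposition}.
Rule 1 cannot be satisfied by any choice of tags from the lexicon.
So there is no consistent tagging.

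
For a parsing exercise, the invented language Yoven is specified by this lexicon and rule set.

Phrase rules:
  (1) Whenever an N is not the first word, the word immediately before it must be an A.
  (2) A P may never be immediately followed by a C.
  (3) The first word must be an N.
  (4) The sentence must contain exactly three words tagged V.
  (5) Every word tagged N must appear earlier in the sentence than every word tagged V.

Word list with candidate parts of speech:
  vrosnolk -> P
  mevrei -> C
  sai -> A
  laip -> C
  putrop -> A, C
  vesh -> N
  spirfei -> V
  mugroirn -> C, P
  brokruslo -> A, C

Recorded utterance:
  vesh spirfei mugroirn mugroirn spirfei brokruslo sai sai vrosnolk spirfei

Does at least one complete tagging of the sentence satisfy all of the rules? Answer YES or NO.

YES

Candidates per position — 1:vesh {N}; 2:spirfei {V}; 3:mugroirn {C,P}; 4:mugroirn {C,P}; 5:spirfei {V}; 6:brokruslo {A,C}; 7:sai {A}; 8:sai {A}; 9:vrosnolk {P}; 10:spirfei {V}.
One satisfying assignment: N V P P V A A A P V.
Rule-by-rule: rule 1 holds; rule 2 holds; rule 3 holds; rule 4 holds; rule 5 holds.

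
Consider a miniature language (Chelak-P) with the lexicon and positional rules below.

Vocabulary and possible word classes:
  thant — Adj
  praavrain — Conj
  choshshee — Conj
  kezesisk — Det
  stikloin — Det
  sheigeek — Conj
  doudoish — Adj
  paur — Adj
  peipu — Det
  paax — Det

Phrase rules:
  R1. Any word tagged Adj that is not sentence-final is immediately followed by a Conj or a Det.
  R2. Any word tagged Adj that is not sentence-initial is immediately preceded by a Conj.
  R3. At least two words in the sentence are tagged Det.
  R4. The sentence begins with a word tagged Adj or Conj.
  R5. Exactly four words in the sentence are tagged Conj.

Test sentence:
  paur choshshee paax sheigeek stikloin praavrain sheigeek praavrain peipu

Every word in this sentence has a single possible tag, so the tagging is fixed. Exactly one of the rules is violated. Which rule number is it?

5

Fixed tagging: Adj Conj Det Conj Det Conj Conj Conj Det.
Applying the rules: R1 ✓, R2 ✓, R3 ✓, R4 ✓, R5 ✗.
Only rule 5 fails.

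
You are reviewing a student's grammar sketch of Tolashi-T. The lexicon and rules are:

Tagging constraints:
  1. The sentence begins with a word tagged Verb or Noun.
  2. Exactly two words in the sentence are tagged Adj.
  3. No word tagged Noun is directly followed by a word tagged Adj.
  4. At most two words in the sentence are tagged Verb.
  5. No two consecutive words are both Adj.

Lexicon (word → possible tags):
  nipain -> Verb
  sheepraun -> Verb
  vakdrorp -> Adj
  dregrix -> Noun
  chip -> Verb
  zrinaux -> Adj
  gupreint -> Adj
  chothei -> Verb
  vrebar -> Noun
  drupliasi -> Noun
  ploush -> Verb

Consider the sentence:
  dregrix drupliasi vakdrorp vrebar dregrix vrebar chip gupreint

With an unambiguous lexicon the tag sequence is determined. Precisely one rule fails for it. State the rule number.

Fixed tagging: Noun Noun Adj Noun Noun Noun Verb Adj.
Applying the rules: R1 holds, R2 holds, R3 violated, R4 holds, R5 holds.
Only rule 3 fails.

3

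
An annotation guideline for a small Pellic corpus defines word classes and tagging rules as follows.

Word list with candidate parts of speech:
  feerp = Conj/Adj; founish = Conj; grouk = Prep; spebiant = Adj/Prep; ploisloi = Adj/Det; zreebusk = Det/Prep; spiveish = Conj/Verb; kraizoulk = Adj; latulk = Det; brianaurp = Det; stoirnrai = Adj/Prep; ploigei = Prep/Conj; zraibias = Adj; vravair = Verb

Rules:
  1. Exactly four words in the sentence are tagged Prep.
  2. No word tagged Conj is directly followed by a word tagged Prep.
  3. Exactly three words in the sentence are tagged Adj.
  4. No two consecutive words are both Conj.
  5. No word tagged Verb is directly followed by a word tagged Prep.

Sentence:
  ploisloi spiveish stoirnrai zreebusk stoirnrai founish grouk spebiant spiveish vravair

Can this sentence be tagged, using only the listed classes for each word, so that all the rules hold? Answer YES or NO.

Candidates per position — 1:ploisloi {Adj,Det}; 2:spiveish {Conj,Verb}; 3:stoirnrai {Adj,Prep}; 4:zreebusk {Det,Prep}; 5:stoirnrai {Adj,Prep}; 6:founish {Conj}; 7:grouk {Prep}; 8:spebiant {Adj,Prep}; 9:spiveish {Conj,Verb}; 10:vravair {Verb}.
Rule 2 cannot be satisfied by any choice of tags from the lexicon.
So there is no consistent tagging.

NO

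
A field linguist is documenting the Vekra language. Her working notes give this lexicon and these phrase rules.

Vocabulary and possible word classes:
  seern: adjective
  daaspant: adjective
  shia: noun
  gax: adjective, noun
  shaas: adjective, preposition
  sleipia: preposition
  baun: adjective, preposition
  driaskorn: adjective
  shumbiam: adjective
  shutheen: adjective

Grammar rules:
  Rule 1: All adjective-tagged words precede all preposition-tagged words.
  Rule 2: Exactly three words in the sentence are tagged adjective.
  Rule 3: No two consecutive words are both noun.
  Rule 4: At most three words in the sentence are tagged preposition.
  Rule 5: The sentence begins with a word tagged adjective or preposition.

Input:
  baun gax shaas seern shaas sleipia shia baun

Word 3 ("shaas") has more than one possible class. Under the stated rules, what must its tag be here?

Candidates per position — 1:baun {adjective,preposition}; 2:gax {adjective,noun}; 3:shaas {adjective,preposition}; 4:seern {adjective}; 5:shaas {adjective,preposition}; 6:sleipia {preposition}; 7:shia {noun}; 8:baun {adjective,preposition}.
Position 1: preposition is ruled out by rule 1; that leaves adjective.
Position 3: preposition is ruled out by rule 1; that leaves adjective.
Position 5: adjective is ruled out by rule 2; that leaves preposition.
Position 8: adjective is ruled out by rule 1; that leaves preposition.
Position 2: adjective is ruled out by rule 2; that leaves noun.
The only consistent sequence is: adjective noun adjective adjective preposition preposition noun preposition.
Rule-by-rule: rule 1 ✓; rule 2 ✓; rule 3 ✓; rule 4 ✓; rule 5 ✓.

adjective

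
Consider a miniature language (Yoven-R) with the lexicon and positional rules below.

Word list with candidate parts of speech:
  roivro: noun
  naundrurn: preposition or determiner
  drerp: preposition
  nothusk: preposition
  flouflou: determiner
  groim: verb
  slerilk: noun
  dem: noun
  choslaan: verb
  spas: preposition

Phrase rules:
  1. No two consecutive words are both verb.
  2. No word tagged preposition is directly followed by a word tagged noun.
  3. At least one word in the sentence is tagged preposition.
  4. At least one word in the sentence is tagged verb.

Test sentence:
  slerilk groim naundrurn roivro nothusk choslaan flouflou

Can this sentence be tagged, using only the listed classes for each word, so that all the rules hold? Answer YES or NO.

Candidates per position — 1:slerilk {noun}; 2:groim {verb}; 3:naundrurn {preposition,determiner}; 4:roivro {noun}; 5:nothusk {preposition}; 6:choslaan {verb}; 7:flouflou {determiner}.
One satisfying assignment: noun verb determiner noun preposition verb determiner.
Checking: rule 1 satisfied; rule 2 satisfied; rule 3 satisfied; rule 4 satisfied.

YES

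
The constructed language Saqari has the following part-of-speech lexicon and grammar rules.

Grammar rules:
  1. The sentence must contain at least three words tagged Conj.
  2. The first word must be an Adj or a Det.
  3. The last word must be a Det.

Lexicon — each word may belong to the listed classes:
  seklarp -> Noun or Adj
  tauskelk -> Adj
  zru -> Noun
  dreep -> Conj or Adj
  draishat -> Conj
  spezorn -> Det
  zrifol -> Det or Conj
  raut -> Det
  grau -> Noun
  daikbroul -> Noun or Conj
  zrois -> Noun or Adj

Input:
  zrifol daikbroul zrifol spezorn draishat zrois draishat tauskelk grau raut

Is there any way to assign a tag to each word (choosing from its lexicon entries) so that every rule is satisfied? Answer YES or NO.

Candidates per position — 1:zrifol {Det,Conj}; 2:daikbroul {Noun,Conj}; 3:zrifol {Det,Conj}; 4:spezorn {Det}; 5:draishat {Conj}; 6:zrois {Noun,Adj}; 7:draishat {Conj}; 8:tauskelk {Adj}; 9:grau {Noun}; 10:raut {Det}.
One satisfying assignment: Det Noun Conj Det Conj Adj Conj Adj Noun Det.
Checking: rule 1 ok; rule 2 ok; rule 3 ok.

YES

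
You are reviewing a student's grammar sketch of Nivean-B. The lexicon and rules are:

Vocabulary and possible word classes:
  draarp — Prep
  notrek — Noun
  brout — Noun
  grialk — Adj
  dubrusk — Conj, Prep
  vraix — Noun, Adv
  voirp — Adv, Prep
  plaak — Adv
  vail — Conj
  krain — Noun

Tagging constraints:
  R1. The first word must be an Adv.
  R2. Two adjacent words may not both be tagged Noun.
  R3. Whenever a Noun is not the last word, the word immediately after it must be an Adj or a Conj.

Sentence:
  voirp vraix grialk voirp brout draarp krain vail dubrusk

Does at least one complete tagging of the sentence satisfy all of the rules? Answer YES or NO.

Candidates per position — 1:voirp {Adv,Prep}; 2:vraix {Noun,Adv}; 3:grialk {Adj}; 4:voirp {Adv,Prep}; 5:brout {Noun}; 6:draarp {Prep}; 7:krain {Noun}; 8:vail {Conj}; 9:dubrusk {Conj,Prep}.
Rule 3 cannot be satisfied by any choice of tags from the lexicon.
So there is no consistent tagging.

NO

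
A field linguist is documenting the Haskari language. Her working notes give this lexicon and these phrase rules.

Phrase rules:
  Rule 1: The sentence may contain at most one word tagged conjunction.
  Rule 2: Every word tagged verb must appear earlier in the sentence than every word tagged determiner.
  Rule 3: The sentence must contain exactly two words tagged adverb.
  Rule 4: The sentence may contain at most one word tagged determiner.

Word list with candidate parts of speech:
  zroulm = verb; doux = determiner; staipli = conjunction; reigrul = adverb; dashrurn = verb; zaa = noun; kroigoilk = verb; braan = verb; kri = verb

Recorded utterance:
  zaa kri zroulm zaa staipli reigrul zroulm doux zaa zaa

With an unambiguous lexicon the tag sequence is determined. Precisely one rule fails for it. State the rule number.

Fixed tagging: noun verb verb noun conjunction adverb verb determiner noun noun.
Rule check: R1 holds, R2 holds, R3 violated, R4 holds.
Only rule 3 fails.

3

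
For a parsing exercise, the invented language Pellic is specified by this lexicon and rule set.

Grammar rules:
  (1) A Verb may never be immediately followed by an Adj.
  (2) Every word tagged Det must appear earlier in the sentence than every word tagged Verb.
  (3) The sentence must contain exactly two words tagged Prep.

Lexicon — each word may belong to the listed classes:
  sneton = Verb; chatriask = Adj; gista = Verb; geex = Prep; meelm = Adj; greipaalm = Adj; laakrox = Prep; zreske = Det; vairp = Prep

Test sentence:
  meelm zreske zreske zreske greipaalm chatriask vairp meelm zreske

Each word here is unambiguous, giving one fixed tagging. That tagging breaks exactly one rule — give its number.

3

Fixed tagging: Adj Det Det Det Adj Adj Prep Adj Det.
Rule check: R1 holds, R2 holds, R3 violated.
Only rule 3 fails.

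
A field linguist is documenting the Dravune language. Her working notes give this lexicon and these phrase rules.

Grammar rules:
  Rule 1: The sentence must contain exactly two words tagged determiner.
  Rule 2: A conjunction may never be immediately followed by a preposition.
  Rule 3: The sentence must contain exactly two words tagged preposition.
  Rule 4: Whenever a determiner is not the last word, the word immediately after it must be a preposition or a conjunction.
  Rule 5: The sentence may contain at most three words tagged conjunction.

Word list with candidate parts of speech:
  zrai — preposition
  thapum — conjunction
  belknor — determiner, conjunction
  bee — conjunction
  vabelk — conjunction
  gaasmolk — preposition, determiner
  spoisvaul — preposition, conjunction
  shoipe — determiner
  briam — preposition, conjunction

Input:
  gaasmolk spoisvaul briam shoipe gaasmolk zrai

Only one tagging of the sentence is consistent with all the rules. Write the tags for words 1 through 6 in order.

determiner conjunction conjunction determiner preposition preposition

Candidates per position — 1:gaasmolk {preposition,determiner}; 2:spoisvaul {preposition,conjunction}; 3:briam {preposition,conjunction}; 4:shoipe {determiner}; 5:gaasmolk {preposition,determiner}; 6:zrai {preposition}.
At position 5, choosing determiner makes rule 4 impossible to satisfy; hence preposition.
At position 1, choosing preposition makes rule 1 impossible to satisfy; hence determiner.
At position 2, choosing preposition makes rule 3 impossible to satisfy; hence conjunction.
At position 3, choosing preposition makes rule 2 impossible to satisfy; hence conjunction.
The unique satisfying tagging is: determiner conjunction conjunction determiner preposition preposition.
Verifying each rule — rule 1 ok; rule 2 ok; rule 3 ok; rule 4 ok; rule 5 ok.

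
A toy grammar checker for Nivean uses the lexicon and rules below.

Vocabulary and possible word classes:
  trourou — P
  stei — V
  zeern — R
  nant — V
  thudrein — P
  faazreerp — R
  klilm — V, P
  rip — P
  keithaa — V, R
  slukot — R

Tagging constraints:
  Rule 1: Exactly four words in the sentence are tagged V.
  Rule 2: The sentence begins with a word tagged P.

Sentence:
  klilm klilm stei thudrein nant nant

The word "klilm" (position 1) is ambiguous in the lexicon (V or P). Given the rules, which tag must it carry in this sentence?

Candidates per position — 1:klilm {V,P}; 2:klilm {V,P}; 3:stei {V}; 4:thudrein {P}; 5:nant {V}; 6:nant {V}.
At position 1, choosing V makes rule 2 impossible to satisfy; hence P.
At position 2, choosing P makes rule 1 impossible to satisfy; hence V.
The only consistent sequence is: P V V P V V.
Checking: rule 1 ✓; rule 2 ✓.

P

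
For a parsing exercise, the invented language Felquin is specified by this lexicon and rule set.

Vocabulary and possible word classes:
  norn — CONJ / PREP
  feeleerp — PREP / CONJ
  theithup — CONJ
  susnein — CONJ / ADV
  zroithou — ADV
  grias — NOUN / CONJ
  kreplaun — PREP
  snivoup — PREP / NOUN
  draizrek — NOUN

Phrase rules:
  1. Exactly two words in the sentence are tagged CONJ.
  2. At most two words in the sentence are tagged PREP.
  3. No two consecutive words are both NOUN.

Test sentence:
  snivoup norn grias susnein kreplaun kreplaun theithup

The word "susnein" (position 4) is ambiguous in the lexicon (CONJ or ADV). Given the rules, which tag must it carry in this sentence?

ADV

Candidates per position — 1:snivoup {PREP,NOUN}; 2:norn {CONJ,PREP}; 3:grias {NOUN,CONJ}; 4:susnein {CONJ,ADV}; 5:kreplaun {PREP}; 6:kreplaun {PREP}; 7:theithup {CONJ}.
Position 1: tagging it PREP would leave rule 2 unsatisfiable, so it must be NOUN.
Position 2: tagging it PREP would leave rule 2 unsatisfiable, so it must be CONJ.
Position 3: tagging it CONJ would leave rule 1 unsatisfiable, so it must be NOUN.
Position 4: tagging it CONJ would leave rule 1 unsatisfiable, so it must be ADV.
The unique satisfying tagging is: NOUN CONJ NOUN ADV PREP PREP CONJ.
Verifying each rule — rule 1 ok; rule 2 ok; rule 3 ok.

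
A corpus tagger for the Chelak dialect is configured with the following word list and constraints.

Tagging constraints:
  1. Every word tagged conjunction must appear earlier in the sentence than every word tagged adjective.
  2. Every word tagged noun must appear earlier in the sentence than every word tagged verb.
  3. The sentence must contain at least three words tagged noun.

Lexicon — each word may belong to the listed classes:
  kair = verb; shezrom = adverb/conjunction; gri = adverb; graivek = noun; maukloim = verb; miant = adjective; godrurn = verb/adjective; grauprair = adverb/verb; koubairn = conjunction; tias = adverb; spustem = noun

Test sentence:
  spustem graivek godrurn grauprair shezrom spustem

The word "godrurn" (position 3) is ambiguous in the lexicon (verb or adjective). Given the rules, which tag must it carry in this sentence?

Candidates per position — 1:spustem {noun}; 2:graivek {noun}; 3:godrurn {verb,adjective}; 4:grauprair {adverb,verb}; 5:shezrom {adverb,conjunction}; 6:spustem {noun}.
Word 3 cannot be verb — rule 2 would then fail for every completion. It is adjective.
Word 4 cannot be verb — rule 2 would then fail for every completion. It is adverb.
Word 5 cannot be conjunction — rule 1 would then fail for every completion. It is adverb.
That leaves exactly one tagging: noun noun adjective adverb adverb noun.
Check: rule 1 satisfied; rule 2 satisfied; rule 3 satisfied.

adjective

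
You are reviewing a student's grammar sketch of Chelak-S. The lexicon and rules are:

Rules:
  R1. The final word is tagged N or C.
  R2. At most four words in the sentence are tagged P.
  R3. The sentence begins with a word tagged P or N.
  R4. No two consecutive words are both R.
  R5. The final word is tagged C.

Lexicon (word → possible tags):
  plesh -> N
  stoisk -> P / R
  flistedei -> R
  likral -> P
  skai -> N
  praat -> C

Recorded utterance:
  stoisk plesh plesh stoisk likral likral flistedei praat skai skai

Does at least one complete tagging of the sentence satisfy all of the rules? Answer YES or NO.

Candidates per position — 1:stoisk {P,R}; 2:plesh {N}; 3:plesh {N}; 4:stoisk {P,R}; 5:likral {P}; 6:likral {P}; 7:flistedei {R}; 8:praat {C}; 9:skai {N}; 10:skai {N}.
Rule 5 cannot be satisfied by any choice of tags from the lexicon.
So there is no consistent tagging.

NO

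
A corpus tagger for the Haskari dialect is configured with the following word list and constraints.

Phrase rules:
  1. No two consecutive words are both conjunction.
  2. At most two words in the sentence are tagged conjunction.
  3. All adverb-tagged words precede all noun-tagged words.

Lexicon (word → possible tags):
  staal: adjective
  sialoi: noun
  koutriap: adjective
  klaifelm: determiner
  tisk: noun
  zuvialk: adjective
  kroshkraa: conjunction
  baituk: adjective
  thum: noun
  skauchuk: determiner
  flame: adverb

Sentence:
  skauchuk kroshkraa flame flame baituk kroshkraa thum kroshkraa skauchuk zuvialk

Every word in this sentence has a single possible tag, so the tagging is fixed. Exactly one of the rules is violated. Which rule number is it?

Fixed tagging: determiner conjunction adverb adverb adjective conjunction noun conjunction determiner adjective.
Checking each rule: R1 ✓, R2 ✗, R3 ✓.
Only rule 2 fails.

2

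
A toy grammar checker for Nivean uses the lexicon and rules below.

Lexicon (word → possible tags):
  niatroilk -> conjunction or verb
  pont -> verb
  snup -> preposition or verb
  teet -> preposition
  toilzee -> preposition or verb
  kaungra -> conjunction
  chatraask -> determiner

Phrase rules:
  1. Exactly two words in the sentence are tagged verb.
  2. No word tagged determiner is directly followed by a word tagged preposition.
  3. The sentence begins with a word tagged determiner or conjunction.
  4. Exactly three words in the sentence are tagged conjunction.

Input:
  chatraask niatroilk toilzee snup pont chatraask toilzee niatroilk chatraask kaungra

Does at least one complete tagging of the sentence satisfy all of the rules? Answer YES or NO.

YES

Candidates per position — 1:chatraask {determiner}; 2:niatroilk {conjunction,verb}; 3:toilzee {preposition,verb}; 4:snup {preposition,verb}; 5:pont {verb}; 6:chatraask {determiner}; 7:toilzee {preposition,verb}; 8:niatroilk {conjunction,verb}; 9:chatraask {determiner}; 10:kaungra {conjunction}.
One satisfying assignment: determiner conjunction preposition preposition verb determiner verb conjunction determiner conjunction.
Checking: rule 1 holds; rule 2 holds; rule 3 holds; rule 4 holds.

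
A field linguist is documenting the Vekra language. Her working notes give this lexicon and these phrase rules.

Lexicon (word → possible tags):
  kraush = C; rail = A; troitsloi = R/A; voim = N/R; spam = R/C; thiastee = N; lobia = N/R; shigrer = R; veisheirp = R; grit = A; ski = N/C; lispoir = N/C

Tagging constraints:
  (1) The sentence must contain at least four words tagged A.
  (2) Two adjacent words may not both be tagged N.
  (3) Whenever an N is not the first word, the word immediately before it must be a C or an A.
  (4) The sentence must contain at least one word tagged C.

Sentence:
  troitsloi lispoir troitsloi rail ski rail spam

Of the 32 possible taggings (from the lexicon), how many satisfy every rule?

Candidates per position — 1:troitsloi {R,A}; 2:lispoir {N,C}; 3:troitsloi {R,A}; 4:rail {A}; 5:ski {N,C}; 6:rail {A}; 7:spam {R,C}.
There are 32 candidate sequences in total.
Checking each against the rules leaves 7 sequences.
Count = 7.

7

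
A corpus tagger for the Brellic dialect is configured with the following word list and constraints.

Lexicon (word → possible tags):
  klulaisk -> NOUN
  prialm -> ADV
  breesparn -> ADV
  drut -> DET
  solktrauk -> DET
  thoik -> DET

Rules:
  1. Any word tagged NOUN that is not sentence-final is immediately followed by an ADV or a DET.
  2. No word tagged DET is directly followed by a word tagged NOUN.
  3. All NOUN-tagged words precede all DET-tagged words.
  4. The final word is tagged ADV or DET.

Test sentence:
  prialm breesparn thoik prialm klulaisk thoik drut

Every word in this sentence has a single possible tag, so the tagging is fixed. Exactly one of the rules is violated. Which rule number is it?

3

Fixed tagging: ADV ADV DET ADV NOUN DET DET.
Checking each rule: R1 holds, R2 holds, R3 violated, R4 holds.
Only rule 3 fails.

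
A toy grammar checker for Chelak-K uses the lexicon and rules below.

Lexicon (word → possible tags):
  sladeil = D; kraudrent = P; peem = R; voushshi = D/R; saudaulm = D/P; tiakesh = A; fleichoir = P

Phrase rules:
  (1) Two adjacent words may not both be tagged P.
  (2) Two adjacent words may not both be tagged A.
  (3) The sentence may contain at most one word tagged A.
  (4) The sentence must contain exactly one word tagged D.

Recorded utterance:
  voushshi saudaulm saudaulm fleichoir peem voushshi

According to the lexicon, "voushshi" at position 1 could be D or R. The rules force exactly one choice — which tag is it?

Candidates per position — 1:voushshi {D,R}; 2:saudaulm {D,P}; 3:saudaulm {D,P}; 4:fleichoir {P}; 5:peem {R}; 6:voushshi {D,R}.
Position 3: P is ruled out by rule 1; that leaves D.
Position 6: D is ruled out by rule 4; that leaves R.
Position 1: D is ruled out by rule 4; that leaves R.
Position 2: D is ruled out by rule 4; that leaves P.
That leaves exactly one tagging: R P D P R R.
Verifying each rule — rule 1 ✓; rule 2 ✓; rule 3 ✓; rule 4 ✓.

R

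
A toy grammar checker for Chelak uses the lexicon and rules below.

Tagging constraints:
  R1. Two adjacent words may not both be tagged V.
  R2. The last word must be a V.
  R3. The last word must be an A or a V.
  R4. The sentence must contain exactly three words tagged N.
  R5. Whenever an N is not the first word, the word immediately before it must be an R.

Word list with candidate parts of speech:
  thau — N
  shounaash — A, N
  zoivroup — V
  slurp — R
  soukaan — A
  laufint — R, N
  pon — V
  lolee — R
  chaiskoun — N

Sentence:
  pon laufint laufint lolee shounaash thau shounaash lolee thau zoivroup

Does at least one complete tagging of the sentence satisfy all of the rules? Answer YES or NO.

Candidates per position — 1:pon {V}; 2:laufint {R,N}; 3:laufint {R,N}; 4:lolee {R}; 5:shounaash {A,N}; 6:thau {N}; 7:shounaash {A,N}; 8:lolee {R}; 9:thau {N}; 10:zoivroup {V}.
Rule 5 cannot be satisfied by any choice of tags from the lexicon.
So there is no consistent tagging.

NO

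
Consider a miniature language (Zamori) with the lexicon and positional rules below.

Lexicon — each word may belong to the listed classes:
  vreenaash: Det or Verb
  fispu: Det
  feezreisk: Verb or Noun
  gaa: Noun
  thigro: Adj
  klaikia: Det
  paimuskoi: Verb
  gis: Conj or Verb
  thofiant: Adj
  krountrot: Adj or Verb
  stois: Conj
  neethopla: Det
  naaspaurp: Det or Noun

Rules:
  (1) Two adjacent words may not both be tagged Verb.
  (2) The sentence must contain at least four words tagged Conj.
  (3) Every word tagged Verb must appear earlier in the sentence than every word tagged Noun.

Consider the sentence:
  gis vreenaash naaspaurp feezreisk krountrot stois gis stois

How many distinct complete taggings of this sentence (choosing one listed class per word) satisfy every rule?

Candidates per position — 1:gis {Conj,Verb}; 2:vreenaash {Det,Verb}; 3:naaspaurp {Det,Noun}; 4:feezreisk {Verb,Noun}; 5:krountrot {Adj,Verb}; 6:stois {Conj}; 7:gis {Conj,Verb}; 8:stois {Conj}.
There are 64 candidate sequences in total.
Checking each against the rules leaves 6 sequences.
Count = 6.

6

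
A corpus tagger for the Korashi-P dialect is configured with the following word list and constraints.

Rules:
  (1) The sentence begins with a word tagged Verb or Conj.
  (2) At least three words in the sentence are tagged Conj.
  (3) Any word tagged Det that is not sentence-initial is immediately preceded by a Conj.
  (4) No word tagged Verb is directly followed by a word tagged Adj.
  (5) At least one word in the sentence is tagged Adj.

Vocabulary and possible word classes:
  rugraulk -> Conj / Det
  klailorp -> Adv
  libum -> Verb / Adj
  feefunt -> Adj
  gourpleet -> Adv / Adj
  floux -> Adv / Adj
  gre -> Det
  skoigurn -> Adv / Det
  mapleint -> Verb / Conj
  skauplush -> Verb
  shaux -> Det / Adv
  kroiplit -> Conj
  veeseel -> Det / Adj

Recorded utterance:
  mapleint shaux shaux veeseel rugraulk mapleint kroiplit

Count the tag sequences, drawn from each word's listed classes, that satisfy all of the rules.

5

Candidates per position — 1:mapleint {Verb,Conj}; 2:shaux {Det,Adv}; 3:shaux {Det,Adv}; 4:veeseel {Det,Adj}; 5:rugraulk {Conj,Det}; 6:mapleint {Verb,Conj}; 7:kroiplit {Conj}.
There are 64 candidate sequences in total.
The sequences that satisfy every rule: Verb Adv Adv Adj Conj Conj Conj; Conj Det Adv Adj Conj Verb Conj; Conj Det Adv Adj Conj Conj Conj; Conj Adv Adv Adj Conj Verb Conj; Conj Adv Adv Adj Conj Conj Conj.
Count = 5.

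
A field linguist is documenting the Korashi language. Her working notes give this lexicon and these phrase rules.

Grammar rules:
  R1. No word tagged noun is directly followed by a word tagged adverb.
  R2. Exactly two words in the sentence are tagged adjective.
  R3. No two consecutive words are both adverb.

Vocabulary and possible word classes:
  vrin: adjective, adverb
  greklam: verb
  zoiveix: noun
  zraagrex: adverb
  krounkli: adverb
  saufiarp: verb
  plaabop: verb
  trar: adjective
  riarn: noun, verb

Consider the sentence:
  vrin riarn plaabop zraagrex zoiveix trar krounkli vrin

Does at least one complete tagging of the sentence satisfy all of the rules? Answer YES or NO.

YES

Candidates per position — 1:vrin {adjective,adverb}; 2:riarn {noun,verb}; 3:plaabop {verb}; 4:zraagrex {adverb}; 5:zoiveix {noun}; 6:trar {adjective}; 7:krounkli {adverb}; 8:vrin {adjective,adverb}.
One satisfying assignment: adverb verb verb adverb noun adjective adverb adjective.
Checking: rule 1 ✓; rule 2 ✓; rule 3 ✓.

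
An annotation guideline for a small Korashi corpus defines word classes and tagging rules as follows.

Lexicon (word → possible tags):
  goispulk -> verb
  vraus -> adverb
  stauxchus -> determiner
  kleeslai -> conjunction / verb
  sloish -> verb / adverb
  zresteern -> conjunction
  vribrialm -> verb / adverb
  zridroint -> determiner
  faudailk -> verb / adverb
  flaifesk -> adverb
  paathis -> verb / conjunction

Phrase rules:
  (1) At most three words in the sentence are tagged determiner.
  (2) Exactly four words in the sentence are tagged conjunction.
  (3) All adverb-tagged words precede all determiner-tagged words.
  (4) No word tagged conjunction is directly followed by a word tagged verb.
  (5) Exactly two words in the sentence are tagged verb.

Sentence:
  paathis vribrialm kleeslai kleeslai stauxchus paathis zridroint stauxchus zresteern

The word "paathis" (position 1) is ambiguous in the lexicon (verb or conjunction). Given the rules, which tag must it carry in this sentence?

verb

Candidates per position — 1:paathis {verb,conjunction}; 2:vribrialm {verb,adverb}; 3:kleeslai {conjunction,verb}; 4:kleeslai {conjunction,verb}; 5:stauxchus {determiner}; 6:paathis {verb,conjunction}; 7:zridroint {determiner}; 8:stauxchus {determiner}; 9:zresteern {conjunction}.
Position 1: the remaining choice is settled jointly with positions 2, 3, 4, 6 — only verb at position 1 is part of a tagging that satisfies every rule.
So the tagging must be: verb verb conjunction conjunction determiner conjunction determiner determiner conjunction.
Verifying each rule — rule 1 satisfied; rule 2 satisfied; rule 3 satisfied; rule 4 satisfied; rule 5 satisfied.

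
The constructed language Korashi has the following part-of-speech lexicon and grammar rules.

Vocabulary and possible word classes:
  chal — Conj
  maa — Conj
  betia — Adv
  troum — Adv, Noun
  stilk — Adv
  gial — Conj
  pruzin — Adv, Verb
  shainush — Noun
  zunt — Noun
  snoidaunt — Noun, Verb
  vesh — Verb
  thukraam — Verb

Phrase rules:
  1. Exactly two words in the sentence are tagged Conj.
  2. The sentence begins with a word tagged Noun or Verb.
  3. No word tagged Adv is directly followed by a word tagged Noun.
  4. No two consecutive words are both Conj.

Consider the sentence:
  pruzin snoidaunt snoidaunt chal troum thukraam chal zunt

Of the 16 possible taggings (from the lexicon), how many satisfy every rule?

Candidates per position — 1:pruzin {Adv,Verb}; 2:snoidaunt {Noun,Verb}; 3:snoidaunt {Noun,Verb}; 4:chal {Conj}; 5:troum {Adv,Noun}; 6:thukraam {Verb}; 7:chal {Conj}; 8:zunt {Noun}.
There are 16 candidate sequences in total.
Checking each against the rules leaves 8 sequences.
Count = 8.

8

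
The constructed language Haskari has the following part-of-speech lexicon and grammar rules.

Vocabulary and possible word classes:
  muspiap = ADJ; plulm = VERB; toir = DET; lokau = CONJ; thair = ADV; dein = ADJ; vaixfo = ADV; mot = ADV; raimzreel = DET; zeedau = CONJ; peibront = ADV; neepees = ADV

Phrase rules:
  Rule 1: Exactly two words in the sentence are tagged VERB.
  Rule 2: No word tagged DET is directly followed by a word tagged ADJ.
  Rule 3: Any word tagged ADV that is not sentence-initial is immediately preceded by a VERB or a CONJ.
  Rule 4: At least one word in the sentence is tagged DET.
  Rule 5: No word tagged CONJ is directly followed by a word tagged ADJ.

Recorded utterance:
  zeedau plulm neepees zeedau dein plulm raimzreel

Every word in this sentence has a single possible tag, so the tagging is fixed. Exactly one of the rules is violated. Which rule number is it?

5

Fixed tagging: CONJ VERB ADV CONJ ADJ VERB DET.
Checking each rule: R1 pass, R2 pass, R3 pass, R4 pass, R5 fail.
Only rule 5 fails.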